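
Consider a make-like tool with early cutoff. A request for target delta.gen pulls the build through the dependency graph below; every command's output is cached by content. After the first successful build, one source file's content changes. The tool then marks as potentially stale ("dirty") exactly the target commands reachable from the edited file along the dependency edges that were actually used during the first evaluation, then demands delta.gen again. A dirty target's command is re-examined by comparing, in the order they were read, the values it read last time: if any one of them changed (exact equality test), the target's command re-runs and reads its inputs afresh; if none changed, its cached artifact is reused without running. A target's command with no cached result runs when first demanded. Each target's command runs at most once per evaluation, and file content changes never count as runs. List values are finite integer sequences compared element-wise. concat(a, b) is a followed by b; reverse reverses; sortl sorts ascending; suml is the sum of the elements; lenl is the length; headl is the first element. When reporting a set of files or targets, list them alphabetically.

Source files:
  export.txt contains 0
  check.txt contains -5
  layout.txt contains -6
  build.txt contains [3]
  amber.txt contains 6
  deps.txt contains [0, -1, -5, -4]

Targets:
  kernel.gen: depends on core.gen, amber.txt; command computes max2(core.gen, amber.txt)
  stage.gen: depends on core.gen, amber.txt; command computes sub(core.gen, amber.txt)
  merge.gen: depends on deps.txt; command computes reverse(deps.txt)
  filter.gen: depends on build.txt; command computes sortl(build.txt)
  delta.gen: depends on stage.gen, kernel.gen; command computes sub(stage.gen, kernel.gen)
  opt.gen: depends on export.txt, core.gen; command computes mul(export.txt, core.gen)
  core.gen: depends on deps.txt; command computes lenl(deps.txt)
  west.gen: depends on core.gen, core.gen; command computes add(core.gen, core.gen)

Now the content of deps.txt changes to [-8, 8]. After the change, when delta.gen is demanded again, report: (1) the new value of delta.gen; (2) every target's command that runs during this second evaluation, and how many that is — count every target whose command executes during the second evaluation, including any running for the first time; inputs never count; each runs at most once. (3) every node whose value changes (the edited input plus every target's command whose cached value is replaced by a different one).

First demand of the output computes:
  core.gen = lenl([0, -1, -5, -4]) = 4
  kernel.gen = max2(4, 6) = 6
  stage.gen = sub(4, 6) = -2
  delta.gen = sub(-2, 6) = -8

After the edit, cleaning proceeds:
  core.gen: a read changed (deps.txt [0, -1, -5, -4]->[-8, 8]) — executes, giving 2.
  kernel.gen: a read changed (core.gen 4->2) — executes, giving 6 — identical to its old value.
  stage.gen: a read changed (core.gen 4->2) — executes, giving -4.
  delta.gen: a read changed (stage.gen -2->-4) — executes, giving -10.

Demanding delta.gen again yields -10.
4 target commands run: core.gen, delta.gen, kernel.gen, stage.gen.
The nodes whose values change: core.gen, delta.gen, deps.txt, stage.gen.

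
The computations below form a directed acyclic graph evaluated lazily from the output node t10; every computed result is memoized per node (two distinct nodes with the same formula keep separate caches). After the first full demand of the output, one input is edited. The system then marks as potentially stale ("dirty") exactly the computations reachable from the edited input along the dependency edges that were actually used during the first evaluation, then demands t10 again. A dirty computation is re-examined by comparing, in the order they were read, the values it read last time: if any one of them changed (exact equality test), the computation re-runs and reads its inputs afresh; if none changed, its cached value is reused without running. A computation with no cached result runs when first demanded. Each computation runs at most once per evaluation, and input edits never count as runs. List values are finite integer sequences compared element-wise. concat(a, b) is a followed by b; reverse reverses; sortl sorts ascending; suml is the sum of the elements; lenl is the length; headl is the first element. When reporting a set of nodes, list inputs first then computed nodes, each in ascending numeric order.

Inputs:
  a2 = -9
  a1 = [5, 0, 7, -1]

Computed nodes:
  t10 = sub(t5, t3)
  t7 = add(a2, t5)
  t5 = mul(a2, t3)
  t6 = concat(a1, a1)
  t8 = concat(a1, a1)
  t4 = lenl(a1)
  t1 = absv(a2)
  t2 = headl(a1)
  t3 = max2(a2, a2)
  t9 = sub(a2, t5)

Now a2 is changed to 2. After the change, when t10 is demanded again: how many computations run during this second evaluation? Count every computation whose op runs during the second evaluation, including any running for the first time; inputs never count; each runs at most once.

3 computations run: t3, t5, t10.

First demand of the output computes:
  t3 = max2(-9, -9) = -9
  t5 = mul(-9, -9) = 81
  t10 = sub(81, -9) = 90

After the edit, cleaning proceeds:
  t3: a read changed (a2 -9->2; a2 -9->2) — executes, giving 2.
  t5: a read changed (a2 -9->2; t3 -9->2) — executes, giving 4.
  t10: a read changed (t5 81->4; t3 -9->2) — executes, giving 2.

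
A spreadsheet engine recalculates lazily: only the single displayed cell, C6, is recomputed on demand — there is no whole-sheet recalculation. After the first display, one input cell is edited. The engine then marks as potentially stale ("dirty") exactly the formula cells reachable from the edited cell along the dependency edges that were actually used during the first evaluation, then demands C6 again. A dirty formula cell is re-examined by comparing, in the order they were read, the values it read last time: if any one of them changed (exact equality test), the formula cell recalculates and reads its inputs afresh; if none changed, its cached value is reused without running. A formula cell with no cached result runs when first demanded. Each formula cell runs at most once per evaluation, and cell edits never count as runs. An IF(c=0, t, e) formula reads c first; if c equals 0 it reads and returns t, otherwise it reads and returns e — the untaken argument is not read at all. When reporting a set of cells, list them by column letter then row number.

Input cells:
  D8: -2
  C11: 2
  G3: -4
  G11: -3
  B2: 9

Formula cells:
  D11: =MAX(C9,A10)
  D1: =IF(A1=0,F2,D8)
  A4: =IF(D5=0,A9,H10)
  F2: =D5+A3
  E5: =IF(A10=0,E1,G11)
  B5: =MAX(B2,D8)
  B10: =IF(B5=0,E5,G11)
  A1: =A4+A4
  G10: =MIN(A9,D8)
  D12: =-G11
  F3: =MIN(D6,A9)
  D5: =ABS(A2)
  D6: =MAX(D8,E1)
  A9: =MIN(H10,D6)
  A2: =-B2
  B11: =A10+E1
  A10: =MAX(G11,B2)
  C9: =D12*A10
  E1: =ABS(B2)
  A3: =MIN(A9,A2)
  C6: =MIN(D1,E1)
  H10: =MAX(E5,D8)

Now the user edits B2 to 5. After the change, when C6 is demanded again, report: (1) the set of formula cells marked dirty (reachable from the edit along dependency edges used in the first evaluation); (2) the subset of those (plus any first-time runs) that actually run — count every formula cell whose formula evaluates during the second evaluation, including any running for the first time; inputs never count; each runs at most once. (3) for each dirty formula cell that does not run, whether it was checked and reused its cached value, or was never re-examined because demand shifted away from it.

Marked dirty: A1, A2, A4, A10, C6, D1, D5, E1, E5, H10.
Formula cells that run: A2, A4, A10, C6, D5, E1, E5 — 7 in total.
Checked but reused from cache: A1, D1, H10.
Key observation: the cutoff stops propagation at H10 — its inputs' values are unchanged, so it reuses its cache.

First evaluation (everything demanded from the output):
  A2 = -(9) = -9
  A10 = MAX(-3, 9) = 9
  D5 = ABS(-9) = 9
  E1 = ABS(9) = 9
  E5 = IF(A10=0: A10=9 -> else branch G11) = -3
  H10 = MAX(-3, -2) = -2
  A4 = IF(D5=0: D5=9 -> else branch H10) = -2
  A1 = -2 + -2 = -4
  D1 = IF(A1=0: A1=-4 -> else branch D8) = -2
  C6 = MIN(-2, 9) = -2

Propagation after the edit:
  A2: runs — B2 9->5; result -5.
  A10: runs — B2 9->5; result 5.
  D5: runs — A2 -9->-5; result 5.
  E1: runs — B2 9->5; result 5.
  E5: runs — A10 9->5; result -3 (same value as before).
  H10: checked — values it read are unchanged (E5 unchanged, D8 unchanged); reused cached -2 without running.
  A4: runs — D5 9->5; result -2 (same value as before).
  A1: checked — values it read are unchanged (A4 unchanged, A4 unchanged); reused cached -4 without running.
  D1: checked — values it read are unchanged (A1 unchanged, D8 unchanged); reused cached -2 without running.
  C6: runs — E1 9->5; result -2 (same value as before).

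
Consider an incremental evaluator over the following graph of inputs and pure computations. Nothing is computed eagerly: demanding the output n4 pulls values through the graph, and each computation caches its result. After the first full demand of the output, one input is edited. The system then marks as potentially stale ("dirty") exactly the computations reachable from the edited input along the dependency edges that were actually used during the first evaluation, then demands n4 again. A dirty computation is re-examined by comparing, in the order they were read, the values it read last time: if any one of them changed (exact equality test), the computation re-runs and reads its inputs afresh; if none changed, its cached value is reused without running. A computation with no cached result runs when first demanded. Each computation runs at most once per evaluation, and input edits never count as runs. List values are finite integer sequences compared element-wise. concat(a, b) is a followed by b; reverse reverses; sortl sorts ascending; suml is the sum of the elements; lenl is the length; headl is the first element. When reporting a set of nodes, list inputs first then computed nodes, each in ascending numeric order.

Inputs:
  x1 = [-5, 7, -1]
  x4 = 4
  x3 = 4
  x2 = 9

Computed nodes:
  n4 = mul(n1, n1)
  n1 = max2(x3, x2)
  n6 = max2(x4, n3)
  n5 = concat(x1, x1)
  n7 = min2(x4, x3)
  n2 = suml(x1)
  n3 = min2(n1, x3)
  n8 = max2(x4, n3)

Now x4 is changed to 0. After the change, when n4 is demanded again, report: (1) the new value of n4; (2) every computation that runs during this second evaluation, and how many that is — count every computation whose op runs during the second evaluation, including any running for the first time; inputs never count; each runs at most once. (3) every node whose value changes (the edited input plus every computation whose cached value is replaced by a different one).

Initial pass — values computed on the first demand:
  n1 = max2(4, 9) = 9
  n4 = mul(9, 9) = 81

Second demand — change propagation:
  no demanded computation ever read x4, so the edit dirties nothing and nothing runs.

The important point: nothing the output needs ever reads x4, so the edit is invisible to it.

n4 now evaluates to 81.
Run set: none (0 run).
Changed values: x4.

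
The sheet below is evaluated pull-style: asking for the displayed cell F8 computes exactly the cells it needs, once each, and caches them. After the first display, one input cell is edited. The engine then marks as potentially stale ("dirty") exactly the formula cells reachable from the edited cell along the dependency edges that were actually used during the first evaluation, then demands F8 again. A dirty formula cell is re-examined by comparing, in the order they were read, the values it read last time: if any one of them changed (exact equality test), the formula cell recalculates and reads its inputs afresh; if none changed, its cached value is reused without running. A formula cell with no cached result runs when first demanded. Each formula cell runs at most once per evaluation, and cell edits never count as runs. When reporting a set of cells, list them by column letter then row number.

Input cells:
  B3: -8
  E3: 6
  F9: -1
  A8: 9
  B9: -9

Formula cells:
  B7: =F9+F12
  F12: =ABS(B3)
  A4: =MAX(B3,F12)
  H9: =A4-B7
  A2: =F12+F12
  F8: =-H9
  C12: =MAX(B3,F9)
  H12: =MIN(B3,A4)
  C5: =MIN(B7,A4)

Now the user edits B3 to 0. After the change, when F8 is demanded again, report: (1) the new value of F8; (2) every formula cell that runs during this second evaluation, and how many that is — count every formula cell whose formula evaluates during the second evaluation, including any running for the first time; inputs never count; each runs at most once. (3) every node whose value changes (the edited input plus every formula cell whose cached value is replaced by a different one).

Demanding F8 again yields -1.
4 formula cells run: A4, B7, F12, H9.
The nodes whose values change: A4, B3, B7, F12.
Note the absorption at H9: it re-runs yet its value is the same, leaving the output's value untouched.

First demand of the output computes:
  F12 = ABS(-8) = 8
  A4 = MAX(-8, 8) = 8
  B7 = -1 + 8 = 7
  H9 = 8 - 7 = 1
  F8 = -(1) = -1

After the edit, cleaning proceeds:
  F12: a read changed (B3 -8->0) — executes, giving 0.
  A4: a read changed (B3 -8->0; F12 8->0) — executes, giving 0.
  B7: a read changed (F12 8->0) — executes, giving -1.
  H9: a read changed (A4 8->0; B7 7->-1) — executes, giving 1 — identical to its old value.
  F8: dirty, but its reads are unchanged (H9 unchanged); cached -1 stands.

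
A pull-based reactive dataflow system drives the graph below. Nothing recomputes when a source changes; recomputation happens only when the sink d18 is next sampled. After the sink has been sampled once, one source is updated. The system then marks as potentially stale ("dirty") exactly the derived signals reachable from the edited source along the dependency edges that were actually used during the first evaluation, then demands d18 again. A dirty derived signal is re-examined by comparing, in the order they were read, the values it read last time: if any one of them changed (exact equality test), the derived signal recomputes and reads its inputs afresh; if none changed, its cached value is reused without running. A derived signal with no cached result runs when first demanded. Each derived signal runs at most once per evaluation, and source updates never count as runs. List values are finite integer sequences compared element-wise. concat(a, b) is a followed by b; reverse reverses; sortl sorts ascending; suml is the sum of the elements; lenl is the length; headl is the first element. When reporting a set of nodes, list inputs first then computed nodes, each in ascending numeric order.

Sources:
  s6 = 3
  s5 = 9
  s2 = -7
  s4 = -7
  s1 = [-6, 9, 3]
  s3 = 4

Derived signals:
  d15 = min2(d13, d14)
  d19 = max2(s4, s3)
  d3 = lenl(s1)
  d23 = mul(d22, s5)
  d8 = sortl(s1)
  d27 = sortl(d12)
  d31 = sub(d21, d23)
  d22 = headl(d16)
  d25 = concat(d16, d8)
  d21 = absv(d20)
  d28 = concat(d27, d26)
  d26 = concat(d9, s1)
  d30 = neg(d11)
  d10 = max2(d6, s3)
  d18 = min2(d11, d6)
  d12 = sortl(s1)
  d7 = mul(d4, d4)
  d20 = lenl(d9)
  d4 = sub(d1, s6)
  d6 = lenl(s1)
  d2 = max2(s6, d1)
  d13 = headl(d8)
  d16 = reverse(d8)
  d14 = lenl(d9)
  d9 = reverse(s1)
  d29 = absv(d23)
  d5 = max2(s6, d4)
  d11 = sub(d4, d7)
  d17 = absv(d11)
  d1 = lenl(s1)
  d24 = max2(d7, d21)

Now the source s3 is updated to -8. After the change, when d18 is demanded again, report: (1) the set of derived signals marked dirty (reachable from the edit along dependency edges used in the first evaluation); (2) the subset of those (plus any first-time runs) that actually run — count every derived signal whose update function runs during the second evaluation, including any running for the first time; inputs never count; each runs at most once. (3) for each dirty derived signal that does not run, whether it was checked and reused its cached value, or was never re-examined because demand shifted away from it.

Marked dirty: none.
Derived signals that run: none — 0 in total.
Every dirty derived signal ran.
Key observation: s3 is never demanded by the output, so the edit triggers no recomputation at all.

First evaluation (everything demanded from the output):
  d1 = lenl([-6, 9, 3]) = 3
  d4 = sub(3, 3) = 0
  d6 = lenl([-6, 9, 3]) = 3
  d7 = mul(0, 0) = 0
  d11 = sub(0, 0) = 0
  d18 = min2(0, 3) = 0

Propagation after the edit:
  s3 feeds no computation that the output demands — nothing is marked dirty and nothing runs.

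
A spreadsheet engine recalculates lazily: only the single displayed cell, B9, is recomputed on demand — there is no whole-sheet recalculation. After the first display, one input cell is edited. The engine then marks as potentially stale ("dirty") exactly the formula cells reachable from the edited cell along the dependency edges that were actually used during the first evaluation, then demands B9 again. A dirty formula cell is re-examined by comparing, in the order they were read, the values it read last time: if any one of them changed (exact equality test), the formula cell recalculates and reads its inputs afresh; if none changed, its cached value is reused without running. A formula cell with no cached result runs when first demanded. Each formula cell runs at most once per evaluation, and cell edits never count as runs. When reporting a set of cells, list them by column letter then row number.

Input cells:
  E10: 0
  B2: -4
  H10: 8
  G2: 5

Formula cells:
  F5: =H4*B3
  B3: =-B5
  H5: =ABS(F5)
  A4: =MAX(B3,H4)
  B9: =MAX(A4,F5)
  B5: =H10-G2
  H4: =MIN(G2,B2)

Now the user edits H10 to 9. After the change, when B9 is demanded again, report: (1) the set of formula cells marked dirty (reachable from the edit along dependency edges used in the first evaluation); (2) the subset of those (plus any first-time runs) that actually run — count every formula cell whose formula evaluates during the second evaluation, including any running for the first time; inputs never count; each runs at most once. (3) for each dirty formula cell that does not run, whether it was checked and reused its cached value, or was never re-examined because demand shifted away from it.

Marked dirty: A4, B3, B5, B9, F5.
Formula cells that run: A4, B3, B5, B9, F5 — 5 in total.
Every dirty formula cell ran.

First evaluation (everything demanded from the output):
  B5 = 8 - 5 = 3
  B3 = -(3) = -3
  H4 = MIN(5, -4) = -4
  A4 = MAX(-3, -4) = -3
  F5 = -4 * -3 = 12
  B9 = MAX(-3, 12) = 12

Propagation after the edit:
  B5: runs — H10 8->9; result 4.
  B3: runs — B5 3->4; result -4.
  A4: runs — B3 -3->-4; result -4.
  F5: runs — B3 -3->-4; result 16.
  B9: runs — A4 -3->-4; F5 12->16; result 16.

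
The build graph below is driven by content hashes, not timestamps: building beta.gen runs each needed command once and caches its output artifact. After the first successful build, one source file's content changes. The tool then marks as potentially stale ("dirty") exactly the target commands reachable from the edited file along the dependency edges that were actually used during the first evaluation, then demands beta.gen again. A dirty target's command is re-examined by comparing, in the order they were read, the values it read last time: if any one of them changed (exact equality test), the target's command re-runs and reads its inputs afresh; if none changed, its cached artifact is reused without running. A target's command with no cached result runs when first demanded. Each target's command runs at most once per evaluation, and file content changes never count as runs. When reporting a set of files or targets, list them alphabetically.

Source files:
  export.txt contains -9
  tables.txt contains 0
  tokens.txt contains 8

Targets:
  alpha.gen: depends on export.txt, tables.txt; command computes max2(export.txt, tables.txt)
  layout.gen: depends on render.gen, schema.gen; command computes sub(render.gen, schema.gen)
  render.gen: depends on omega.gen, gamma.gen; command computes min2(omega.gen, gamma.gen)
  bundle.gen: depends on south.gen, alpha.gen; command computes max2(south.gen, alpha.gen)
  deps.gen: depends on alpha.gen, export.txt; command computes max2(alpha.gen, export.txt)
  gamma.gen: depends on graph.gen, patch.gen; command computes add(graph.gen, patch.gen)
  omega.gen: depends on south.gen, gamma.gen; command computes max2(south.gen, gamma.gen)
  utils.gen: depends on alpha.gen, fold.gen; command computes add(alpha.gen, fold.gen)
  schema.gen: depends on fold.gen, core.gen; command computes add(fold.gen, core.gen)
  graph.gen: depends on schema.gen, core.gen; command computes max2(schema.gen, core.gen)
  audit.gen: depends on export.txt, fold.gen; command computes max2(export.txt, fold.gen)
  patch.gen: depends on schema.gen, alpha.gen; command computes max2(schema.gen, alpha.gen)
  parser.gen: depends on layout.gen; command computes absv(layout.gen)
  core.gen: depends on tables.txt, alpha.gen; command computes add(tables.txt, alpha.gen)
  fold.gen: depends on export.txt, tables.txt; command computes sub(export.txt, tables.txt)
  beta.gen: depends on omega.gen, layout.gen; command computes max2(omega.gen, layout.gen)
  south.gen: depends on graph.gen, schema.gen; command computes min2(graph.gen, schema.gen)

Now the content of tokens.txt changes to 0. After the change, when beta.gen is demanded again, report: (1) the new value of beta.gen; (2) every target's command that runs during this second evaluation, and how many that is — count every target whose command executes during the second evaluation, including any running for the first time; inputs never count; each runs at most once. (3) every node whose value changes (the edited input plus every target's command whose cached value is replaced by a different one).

Initial pass — values computed on the first demand:
  alpha.gen = max2(-9, 0) = 0
  core.gen = add(0, 0) = 0
  fold.gen = sub(-9, 0) = -9
  schema.gen = add(-9, 0) = -9
  graph.gen = max2(-9, 0) = 0
  patch.gen = max2(-9, 0) = 0
  gamma.gen = add(0, 0) = 0
  south.gen = min2(0, -9) = -9
  omega.gen = max2(-9, 0) = 0
  render.gen = min2(0, 0) = 0
  layout.gen = sub(0, -9) = 9
  beta.gen = max2(0, 9) = 9

Second demand — change propagation:
  no demanded computation ever read tokens.txt, so the edit dirties nothing and nothing runs.

The important point: nothing the output needs ever reads tokens.txt, so the edit is invisible to it.

beta.gen now evaluates to 9.
Run set: none (0 run).
Changed values: tokens.txt.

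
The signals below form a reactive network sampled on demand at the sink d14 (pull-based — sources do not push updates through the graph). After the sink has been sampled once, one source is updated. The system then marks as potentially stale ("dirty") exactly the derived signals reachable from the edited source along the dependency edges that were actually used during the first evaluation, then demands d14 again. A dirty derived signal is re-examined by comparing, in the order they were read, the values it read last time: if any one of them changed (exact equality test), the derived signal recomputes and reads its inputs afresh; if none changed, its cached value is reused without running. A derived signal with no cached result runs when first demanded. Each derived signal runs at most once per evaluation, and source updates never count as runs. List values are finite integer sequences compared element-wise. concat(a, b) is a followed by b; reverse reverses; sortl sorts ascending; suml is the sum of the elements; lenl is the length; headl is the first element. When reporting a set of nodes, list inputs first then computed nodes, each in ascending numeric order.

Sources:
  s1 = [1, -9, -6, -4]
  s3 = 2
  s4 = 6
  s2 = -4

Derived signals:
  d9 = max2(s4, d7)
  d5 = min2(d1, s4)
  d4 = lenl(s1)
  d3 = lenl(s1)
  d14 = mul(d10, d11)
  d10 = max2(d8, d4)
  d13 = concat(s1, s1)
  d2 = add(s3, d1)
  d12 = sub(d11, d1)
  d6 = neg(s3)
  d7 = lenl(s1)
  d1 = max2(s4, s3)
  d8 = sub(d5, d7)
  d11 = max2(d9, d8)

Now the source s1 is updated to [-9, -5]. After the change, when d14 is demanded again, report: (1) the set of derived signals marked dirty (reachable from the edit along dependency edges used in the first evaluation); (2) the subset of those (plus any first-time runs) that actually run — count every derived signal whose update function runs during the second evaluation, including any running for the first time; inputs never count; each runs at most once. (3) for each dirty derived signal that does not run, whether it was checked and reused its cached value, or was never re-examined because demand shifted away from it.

Initial pass — values computed on the first demand:
  d1 = max2(6, 2) = 6
  d4 = lenl([1, -9, -6, -4]) = 4
  d5 = min2(6, 6) = 6
  d7 = lenl([1, -9, -6, -4]) = 4
  d8 = sub(6, 4) = 2
  d9 = max2(6, 4) = 6
  d10 = max2(2, 4) = 4
  d11 = max2(6, 2) = 6
  d14 = mul(4, 6) = 24

Second demand — change propagation:
  d4: re-runs because s1 [1, -9, -6, -4]->[-9, -5]; new result 2.
  d7: re-runs because s1 [1, -9, -6, -4]->[-9, -5]; new result 2.
  d8: re-runs because d7 4->2; new result 4.
  d9: re-runs because d7 4->2; new result 6 (unchanged).
  d10: re-runs because d8 2->4; d4 4->2; new result 4 (unchanged).
  d11: re-runs because d8 2->4; new result 6 (unchanged).
  d14: re-examined; everything it read last time is the same (d10 unchanged, d11 unchanged) — cache 24 kept, no run.

The important point: at d14 every value read last time is unchanged, so the dirty flag clears without a run.

Dirty set: d4, d7, d8, d9, d10, d11, d14.
Run set: d4, d7, d8, d9, d10, d11 (6 run).
Re-examined without running (cache reused): d14.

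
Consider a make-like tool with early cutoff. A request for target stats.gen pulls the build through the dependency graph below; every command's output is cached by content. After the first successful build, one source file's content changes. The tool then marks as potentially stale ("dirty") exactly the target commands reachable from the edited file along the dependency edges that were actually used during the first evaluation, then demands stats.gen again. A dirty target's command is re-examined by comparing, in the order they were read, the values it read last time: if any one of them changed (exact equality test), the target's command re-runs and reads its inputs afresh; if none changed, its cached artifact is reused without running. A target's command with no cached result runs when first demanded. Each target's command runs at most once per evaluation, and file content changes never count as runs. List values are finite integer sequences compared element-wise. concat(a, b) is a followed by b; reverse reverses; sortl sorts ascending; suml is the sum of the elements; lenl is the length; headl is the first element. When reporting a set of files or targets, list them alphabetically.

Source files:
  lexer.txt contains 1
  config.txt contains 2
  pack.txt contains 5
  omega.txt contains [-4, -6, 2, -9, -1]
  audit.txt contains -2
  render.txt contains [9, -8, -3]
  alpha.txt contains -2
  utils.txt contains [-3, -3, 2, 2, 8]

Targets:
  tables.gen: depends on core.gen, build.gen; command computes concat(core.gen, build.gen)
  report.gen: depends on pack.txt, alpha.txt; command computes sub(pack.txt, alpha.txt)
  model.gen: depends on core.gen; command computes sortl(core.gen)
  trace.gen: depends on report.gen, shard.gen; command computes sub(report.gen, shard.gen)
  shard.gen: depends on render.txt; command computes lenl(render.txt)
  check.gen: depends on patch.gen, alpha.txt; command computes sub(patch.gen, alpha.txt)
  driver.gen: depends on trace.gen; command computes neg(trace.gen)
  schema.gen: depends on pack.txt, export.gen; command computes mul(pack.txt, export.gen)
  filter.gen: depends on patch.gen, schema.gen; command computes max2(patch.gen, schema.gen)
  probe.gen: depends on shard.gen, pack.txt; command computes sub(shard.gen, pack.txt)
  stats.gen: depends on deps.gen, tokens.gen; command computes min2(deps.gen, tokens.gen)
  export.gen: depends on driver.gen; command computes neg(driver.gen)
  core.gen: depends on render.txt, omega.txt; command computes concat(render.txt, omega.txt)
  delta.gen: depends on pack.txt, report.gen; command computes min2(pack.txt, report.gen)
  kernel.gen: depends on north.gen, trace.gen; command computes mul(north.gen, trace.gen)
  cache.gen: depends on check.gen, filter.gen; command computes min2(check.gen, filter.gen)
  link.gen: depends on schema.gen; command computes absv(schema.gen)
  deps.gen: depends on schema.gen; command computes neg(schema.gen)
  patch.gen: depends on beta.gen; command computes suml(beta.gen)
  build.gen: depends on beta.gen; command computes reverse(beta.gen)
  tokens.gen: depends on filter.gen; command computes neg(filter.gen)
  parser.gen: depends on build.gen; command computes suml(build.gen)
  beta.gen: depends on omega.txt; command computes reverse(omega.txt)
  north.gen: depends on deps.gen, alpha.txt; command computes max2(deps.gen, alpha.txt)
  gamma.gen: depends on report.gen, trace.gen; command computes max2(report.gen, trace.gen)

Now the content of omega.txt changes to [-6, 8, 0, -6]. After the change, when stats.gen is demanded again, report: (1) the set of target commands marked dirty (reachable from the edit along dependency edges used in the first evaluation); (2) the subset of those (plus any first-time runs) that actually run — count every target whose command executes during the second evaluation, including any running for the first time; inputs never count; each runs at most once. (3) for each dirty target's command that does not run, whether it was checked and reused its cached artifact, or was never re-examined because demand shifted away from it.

First demand of the output computes:
  beta.gen = reverse([-4, -6, 2, -9, -1]) = [-1, -9, 2, -6, -4]
  patch.gen = suml([-1, -9, 2, -6, -4]) = -18
  report.gen = sub(5, -2) = 7
  shard.gen = lenl([9, -8, -3]) = 3
  trace.gen = sub(7, 3) = 4
  driver.gen = neg(4) = -4
  export.gen = neg(-4) = 4
  schema.gen = mul(5, 4) = 20
  deps.gen = neg(20) = -20
  filter.gen = max2(-18, 20) = 20
  tokens.gen = neg(20) = -20
  stats.gen = min2(-20, -20) = -20

After the edit, cleaning proceeds:
  beta.gen: a read changed (omega.txt [-4, -6, 2, -9, -1]->[-6, 8, 0, -6]) — executes, giving [-6, 0, 8, -6].
  patch.gen: a read changed (beta.gen [-1, -9, 2, -6, -4]->[-6, 0, 8, -6]) — executes, giving -4.
  filter.gen: a read changed (patch.gen -18->-4) — executes, giving 20 — identical to its old value.
  tokens.gen: dirty, but its reads are unchanged (filter.gen unchanged); cached -20 stands.
  stats.gen: dirty, but its reads are unchanged (deps.gen unchanged, tokens.gen unchanged); cached -20 stands.

Note the absorption at filter.gen: it re-runs yet its value is the same, leaving the output's value untouched.

The edit dirties: beta.gen, filter.gen, patch.gen, stats.gen, tokens.gen.
3 target commands run: beta.gen, filter.gen, patch.gen.
Cache hits after checking: stats.gen, tokens.gen.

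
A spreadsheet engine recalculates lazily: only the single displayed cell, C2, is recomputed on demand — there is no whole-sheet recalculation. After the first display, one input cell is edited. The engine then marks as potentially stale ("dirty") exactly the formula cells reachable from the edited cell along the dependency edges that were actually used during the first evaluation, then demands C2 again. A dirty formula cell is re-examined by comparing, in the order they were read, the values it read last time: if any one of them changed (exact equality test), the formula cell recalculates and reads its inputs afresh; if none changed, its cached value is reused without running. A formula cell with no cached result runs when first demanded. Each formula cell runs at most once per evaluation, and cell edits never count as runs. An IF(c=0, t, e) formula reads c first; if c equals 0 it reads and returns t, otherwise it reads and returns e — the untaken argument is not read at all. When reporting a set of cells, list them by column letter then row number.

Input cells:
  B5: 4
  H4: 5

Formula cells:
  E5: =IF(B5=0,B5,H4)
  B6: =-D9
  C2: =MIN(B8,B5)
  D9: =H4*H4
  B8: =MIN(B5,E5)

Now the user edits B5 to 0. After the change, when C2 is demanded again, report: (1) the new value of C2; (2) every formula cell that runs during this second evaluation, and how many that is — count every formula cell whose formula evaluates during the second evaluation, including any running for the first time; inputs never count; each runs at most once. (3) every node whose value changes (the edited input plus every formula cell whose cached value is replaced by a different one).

New value of C2: 0.
Formula cells that run: B8, C2, E5 — 3 in total.
Values that change: B5, B8, C2, E5.

First evaluation (everything demanded from the output):
  E5 = IF(B5=0: B5=4 -> else branch H4) = 5
  B8 = MIN(4, 5) = 4
  C2 = MIN(4, 4) = 4

Propagation after the edit:
  E5: runs — B5 4->0; result 0.
  B8: runs — B5 4->0; E5 5->0; result 0.
  C2: runs — B8 4->0; B5 4->0; result 0.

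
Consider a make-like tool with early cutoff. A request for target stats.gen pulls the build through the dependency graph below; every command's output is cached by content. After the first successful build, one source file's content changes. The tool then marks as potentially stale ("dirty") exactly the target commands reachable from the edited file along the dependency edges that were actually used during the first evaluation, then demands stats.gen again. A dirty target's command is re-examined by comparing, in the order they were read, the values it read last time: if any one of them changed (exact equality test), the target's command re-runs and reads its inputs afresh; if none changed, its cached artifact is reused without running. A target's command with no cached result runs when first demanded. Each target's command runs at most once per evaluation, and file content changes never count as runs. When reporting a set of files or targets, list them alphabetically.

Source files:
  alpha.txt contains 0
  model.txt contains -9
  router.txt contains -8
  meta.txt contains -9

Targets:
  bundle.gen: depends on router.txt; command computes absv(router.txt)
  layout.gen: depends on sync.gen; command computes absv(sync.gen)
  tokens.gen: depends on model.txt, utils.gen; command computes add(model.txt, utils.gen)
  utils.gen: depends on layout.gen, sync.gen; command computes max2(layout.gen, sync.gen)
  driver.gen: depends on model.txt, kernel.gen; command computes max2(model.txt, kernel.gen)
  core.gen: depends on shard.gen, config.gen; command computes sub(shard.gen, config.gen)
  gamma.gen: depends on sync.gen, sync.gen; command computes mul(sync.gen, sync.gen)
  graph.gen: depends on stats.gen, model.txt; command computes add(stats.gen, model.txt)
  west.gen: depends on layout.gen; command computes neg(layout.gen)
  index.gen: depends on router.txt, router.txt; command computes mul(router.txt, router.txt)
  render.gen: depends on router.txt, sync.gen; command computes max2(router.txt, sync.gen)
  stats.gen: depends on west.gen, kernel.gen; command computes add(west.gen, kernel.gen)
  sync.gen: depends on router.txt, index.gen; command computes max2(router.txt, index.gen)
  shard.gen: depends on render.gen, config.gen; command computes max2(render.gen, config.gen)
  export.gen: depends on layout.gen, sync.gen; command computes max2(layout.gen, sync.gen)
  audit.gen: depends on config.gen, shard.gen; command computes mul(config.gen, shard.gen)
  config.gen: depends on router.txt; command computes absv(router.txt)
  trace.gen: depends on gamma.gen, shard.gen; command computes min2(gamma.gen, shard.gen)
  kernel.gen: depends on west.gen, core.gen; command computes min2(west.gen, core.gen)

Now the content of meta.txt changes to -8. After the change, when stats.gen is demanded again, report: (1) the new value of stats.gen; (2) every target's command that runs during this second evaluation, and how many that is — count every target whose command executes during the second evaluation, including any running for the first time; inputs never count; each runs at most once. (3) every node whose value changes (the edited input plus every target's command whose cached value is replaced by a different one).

Demanding stats.gen again yields -128.
0 target commands run: none.
The nodes whose values change: meta.txt.
Note the shortcut — nothing in the graph depends on meta.txt at all, so no recomputation happens.

First demand of the output computes:
  config.gen = absv(-8) = 8
  index.gen = mul(-8, -8) = 64
  sync.gen = max2(-8, 64) = 64
  layout.gen = absv(64) = 64
  render.gen = max2(-8, 64) = 64
  shard.gen = max2(64, 8) = 64
  core.gen = sub(64, 8) = 56
  west.gen = neg(64) = -64
  kernel.gen = min2(-64, 56) = -64
  stats.gen = add(-64, -64) = -128

After the edit, cleaning proceeds:
  no node depends on meta.txt at all; the second demand re-runs nothing.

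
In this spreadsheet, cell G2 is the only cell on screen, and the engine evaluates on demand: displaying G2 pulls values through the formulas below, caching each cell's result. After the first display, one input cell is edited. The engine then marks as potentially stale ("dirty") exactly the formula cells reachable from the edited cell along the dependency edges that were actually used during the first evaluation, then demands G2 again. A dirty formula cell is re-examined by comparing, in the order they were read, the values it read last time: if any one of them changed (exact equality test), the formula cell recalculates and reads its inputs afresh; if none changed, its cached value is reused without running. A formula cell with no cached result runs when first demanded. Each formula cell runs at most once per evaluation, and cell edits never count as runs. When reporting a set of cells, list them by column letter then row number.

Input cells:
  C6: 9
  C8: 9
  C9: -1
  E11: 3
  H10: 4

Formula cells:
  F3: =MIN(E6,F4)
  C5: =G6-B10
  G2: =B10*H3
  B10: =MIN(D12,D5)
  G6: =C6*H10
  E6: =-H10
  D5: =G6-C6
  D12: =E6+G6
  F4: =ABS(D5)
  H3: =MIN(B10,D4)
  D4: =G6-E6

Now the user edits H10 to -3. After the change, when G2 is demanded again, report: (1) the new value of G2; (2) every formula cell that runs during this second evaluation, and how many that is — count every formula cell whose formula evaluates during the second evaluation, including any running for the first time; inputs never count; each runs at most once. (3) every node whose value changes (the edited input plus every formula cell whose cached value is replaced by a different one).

G2 now evaluates to 1296.
Run set: B10, D4, D5, D12, E6, G2, G6, H3 (8 run).
Changed values: B10, D4, D5, D12, E6, G2, G6, H3, H10.

Initial pass — values computed on the first demand:
  E6 = -(4) = -4
  G6 = 9 * 4 = 36
  D4 = 36 - -4 = 40
  D5 = 36 - 9 = 27
  D12 = -4 + 36 = 32
  B10 = MIN(32, 27) = 27
  H3 = MIN(27, 40) = 27
  G2 = 27 * 27 = 729

Second demand — change propagation:
  E6: re-runs because H10 4->-3; new result 3.
  G6: re-runs because H10 4->-3; new result -27.
  D4: re-runs because G6 36->-27; E6 -4->3; new result -30.
  D5: re-runs because G6 36->-27; new result -36.
  D12: re-runs because E6 -4->3; G6 36->-27; new result -24.
  B10: re-runs because D12 32->-24; D5 27->-36; new result -36.
  H3: re-runs because B10 27->-36; D4 40->-30; new result -36.
  G2: re-runs because B10 27->-36; H3 27->-36; new result 1296.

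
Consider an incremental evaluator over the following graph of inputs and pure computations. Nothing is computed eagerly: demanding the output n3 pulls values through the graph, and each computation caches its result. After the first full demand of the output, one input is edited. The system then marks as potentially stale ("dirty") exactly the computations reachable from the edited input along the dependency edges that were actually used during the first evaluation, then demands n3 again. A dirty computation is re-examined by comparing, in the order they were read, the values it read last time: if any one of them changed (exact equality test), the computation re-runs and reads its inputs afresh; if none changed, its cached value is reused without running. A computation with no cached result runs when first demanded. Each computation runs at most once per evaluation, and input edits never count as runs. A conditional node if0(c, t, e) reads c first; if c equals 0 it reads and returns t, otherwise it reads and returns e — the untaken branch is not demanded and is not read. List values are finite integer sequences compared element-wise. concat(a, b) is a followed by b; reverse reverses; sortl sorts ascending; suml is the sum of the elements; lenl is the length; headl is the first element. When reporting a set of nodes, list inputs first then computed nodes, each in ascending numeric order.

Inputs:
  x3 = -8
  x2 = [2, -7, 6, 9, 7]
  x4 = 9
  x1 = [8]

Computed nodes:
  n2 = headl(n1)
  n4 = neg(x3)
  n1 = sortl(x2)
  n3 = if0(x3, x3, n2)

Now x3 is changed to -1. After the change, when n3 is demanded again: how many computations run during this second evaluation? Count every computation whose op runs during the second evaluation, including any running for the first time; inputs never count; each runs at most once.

Run set: n3 (1 run).

Initial pass — values computed on the first demand:
  n1 = sortl([2, -7, 6, 9, 7]) = [-7, 2, 6, 7, 9]
  n2 = headl([-7, 2, 6, 7, 9]) = -7
  n3 = if0(x3=-8 -> else branch n2) = -7

Second demand — change propagation:
  n3: re-runs because x3 -8->-1; new result -7 (unchanged).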